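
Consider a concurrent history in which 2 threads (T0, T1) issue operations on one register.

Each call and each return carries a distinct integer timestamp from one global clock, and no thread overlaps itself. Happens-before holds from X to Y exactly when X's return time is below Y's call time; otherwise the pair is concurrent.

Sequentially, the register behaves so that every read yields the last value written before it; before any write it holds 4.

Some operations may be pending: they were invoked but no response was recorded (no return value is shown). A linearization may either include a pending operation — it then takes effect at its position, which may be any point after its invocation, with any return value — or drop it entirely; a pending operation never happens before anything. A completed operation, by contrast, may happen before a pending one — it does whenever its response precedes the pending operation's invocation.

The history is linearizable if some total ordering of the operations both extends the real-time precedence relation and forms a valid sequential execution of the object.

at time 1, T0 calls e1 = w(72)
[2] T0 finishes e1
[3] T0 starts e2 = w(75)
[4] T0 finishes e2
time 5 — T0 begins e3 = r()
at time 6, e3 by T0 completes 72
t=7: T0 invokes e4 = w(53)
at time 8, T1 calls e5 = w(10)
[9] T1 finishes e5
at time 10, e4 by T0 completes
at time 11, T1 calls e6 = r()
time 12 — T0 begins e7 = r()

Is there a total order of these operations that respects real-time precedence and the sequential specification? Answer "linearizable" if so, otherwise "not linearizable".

already the first 6 events (up to e3's response at time 6) admit no linearization; the first 5 still do
one real-time candidate order over the 3 completed operations — the register replay rejects it
for example e1, e2, e3 fails at step 3: e3 r() → 72 is not legal there

not linearizable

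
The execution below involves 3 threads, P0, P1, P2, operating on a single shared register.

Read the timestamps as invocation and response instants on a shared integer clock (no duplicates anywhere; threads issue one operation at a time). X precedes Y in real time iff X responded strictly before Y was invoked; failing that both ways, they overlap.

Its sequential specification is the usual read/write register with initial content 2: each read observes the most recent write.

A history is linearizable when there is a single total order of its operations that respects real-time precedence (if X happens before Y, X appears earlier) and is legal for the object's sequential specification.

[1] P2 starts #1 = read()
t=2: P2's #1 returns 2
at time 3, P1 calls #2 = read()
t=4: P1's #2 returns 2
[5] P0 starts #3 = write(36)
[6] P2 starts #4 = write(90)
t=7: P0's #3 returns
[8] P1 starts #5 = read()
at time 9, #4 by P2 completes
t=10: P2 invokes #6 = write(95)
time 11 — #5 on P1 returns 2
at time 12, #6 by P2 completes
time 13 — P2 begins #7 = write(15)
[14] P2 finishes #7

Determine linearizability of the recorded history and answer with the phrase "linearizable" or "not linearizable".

not linearizable

events 1..10 are fine; event 11 — the response of #5 at time 11 — makes the prefix non-linearizable
every one of the 3 real-time-consistent orders over 5 completed register ops fails the sequential spec
completion choices over the 1 pending operation (#6) were checked; none helps
for example #1, #2, #3, #4, #5 (pending dropped) fails at step 5: #5 read() → 2 is not legal there
for example #1, #2, #3, #5, #4 (pending dropped) fails at step 4: #5 read() → 2 is not legal there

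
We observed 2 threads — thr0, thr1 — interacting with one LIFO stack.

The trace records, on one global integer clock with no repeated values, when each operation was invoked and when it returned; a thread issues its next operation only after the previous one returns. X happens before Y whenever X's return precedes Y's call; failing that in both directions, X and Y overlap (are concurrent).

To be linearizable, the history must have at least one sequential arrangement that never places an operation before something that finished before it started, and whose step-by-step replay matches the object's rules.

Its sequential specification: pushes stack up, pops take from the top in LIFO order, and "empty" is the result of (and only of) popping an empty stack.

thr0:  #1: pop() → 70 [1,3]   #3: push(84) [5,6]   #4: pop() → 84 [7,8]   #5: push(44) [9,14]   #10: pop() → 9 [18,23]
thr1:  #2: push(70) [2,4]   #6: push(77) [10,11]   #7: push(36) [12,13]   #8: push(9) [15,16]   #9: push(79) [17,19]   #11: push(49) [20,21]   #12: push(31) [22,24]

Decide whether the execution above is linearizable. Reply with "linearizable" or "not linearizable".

linearizable

witness order: #2, #1, #3, #4, #5, #6, #7, #8, #10, #9, #11, #12
after step 1 (#2 push(70)): stack <70>
after step 2 (#1 pop() → 70): stack <>
after step 3 (#3 push(84)): stack <84>
after step 4 (#4 pop() → 84): stack <>
after step 5 (#5 push(44)): stack <44>
after step 6 (#6 push(77)): stack <44,77>
after step 7 (#7 push(36)): stack <44,77,36>
after step 8 (#8 push(9)): stack <44,77,36,9>
after step 9 (#10 pop() → 9): stack <44,77,36>
after step 10 (#9 push(79)): stack <44,77,36,79>
after step 11 (#11 push(49)): stack <44,77,36,79,49>
after step 12 (#12 push(31)): stack <44,77,36,79,49,31>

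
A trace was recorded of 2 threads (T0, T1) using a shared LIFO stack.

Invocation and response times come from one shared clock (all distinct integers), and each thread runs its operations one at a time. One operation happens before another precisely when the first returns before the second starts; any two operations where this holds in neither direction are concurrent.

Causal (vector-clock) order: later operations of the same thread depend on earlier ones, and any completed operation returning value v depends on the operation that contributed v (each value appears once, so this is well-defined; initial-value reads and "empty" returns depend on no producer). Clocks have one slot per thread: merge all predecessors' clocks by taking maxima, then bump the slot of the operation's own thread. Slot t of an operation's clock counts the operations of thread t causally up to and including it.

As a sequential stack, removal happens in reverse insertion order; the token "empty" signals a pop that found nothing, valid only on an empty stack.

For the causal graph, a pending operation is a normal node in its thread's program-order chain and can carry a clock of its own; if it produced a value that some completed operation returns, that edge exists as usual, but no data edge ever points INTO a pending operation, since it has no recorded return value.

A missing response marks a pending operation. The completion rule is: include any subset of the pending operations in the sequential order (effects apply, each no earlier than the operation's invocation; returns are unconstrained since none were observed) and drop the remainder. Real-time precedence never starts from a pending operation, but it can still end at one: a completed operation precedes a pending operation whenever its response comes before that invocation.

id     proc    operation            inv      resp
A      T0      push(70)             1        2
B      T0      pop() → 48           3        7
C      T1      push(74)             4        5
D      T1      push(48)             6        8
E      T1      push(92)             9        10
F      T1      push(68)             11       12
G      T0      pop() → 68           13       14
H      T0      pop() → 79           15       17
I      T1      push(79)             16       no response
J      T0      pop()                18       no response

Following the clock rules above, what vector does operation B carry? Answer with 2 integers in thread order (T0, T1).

C (invocation 4): nothing precedes it; T1's component alone gives (0, 1)
A (invocation 1): nothing precedes it; T0's component alone gives (1, 0)
from VC(C)=(0, 1), D (invoked 6) maxes components and bumps T1 → (0, 2)
from VC(D)=(0, 2), E (invoked 9) maxes components and bumps T1 → (0, 3)
from VC(E)=(0, 3), F (invoked 11) maxes components and bumps T1 → (0, 4)
from VC(A)=(1, 0), VC(D)=(0, 2), B (invoked 3) maxes components and bumps T0 → (2, 2)
from VC(F)=(0, 4), I (invoked 16) maxes components and bumps T1 → (0, 5)
from VC(B)=(2, 2), VC(F)=(0, 4), G (invoked 13) maxes components and bumps T0 → (3, 4)
from VC(G)=(3, 4), VC(I)=(0, 5), H (invoked 15) maxes components and bumps T0 → (4, 5)
from VC(H)=(4, 5), J (invoked 18) maxes components and bumps T0 → (5, 5)
target: VC(B) = (2, 2)

(2, 2)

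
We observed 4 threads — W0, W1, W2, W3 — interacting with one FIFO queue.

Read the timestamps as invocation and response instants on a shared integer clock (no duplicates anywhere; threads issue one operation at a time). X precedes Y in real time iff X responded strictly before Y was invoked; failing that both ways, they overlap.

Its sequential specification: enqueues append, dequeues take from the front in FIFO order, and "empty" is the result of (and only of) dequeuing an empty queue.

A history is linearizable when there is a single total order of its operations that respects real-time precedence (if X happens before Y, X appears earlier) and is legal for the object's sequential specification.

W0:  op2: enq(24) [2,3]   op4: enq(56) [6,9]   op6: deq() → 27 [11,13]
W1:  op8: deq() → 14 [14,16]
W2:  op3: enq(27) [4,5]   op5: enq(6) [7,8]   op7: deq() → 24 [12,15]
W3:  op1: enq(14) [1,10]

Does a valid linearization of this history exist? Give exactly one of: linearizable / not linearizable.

linearizable

witness order: op2, op3, op1, op4, op5, op7, op6, op8
1. op2 enq(24), leaving queue <24>
2. op3 enq(27), leaving queue <24,27>
3. op1 enq(14), leaving queue <24,27,14>
4. op4 enq(56), leaving queue <24,27,14,56>
5. op5 enq(6), leaving queue <24,27,14,56,6>
6. op7 deq() → 24, leaving queue <27,14,56,6>
7. op6 deq() → 27, leaving queue <14,56,6>
8. op8 deq() → 14, leaving queue <56,6>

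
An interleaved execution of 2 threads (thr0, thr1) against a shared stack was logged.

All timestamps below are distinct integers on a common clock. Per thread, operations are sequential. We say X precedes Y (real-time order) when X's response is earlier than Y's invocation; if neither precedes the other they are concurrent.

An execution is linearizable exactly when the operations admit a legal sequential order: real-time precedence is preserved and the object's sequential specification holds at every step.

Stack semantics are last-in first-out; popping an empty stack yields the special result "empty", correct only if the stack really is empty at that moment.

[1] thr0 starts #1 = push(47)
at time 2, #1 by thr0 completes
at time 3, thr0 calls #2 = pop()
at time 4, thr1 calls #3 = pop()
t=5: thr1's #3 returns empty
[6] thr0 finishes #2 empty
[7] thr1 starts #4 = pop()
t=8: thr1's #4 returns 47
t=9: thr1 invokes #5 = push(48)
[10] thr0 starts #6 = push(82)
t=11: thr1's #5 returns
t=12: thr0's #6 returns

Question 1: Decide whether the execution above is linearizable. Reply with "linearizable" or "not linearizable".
events 1..5 are fine; event 6 — the response of #2 at time 6 — makes the prefix non-linearizable
3 completed operations, 2 real-time-consistent orders — every stack replay fails
take #1, #2, #3: step 2 already fails, because #2 pop() → empty cannot occur there
take #1, #3, #2: step 2 already fails, because #3 pop() → empty cannot occur there

not linearizable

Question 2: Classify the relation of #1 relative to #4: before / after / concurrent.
#1 spans [1,2], #4 spans [7,8]
resp(#1)=2 < inv(#4)=7

before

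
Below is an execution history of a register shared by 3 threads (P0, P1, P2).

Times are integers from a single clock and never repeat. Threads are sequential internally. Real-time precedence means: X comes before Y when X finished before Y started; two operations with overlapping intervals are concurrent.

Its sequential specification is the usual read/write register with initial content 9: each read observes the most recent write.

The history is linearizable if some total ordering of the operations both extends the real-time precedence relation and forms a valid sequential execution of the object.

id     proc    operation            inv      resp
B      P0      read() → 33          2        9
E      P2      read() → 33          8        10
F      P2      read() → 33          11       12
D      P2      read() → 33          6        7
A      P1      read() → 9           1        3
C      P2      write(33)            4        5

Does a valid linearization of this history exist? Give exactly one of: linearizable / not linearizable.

linearizable

witness order: A, C, B, D, E, F
step 1: A read() → 9 — value 9
step 2: C write(33) — value 33
step 3: B read() → 33 — value 33
step 4: D read() → 33 — value 33
step 5: E read() → 33 — value 33
step 6: F read() → 33 — value 33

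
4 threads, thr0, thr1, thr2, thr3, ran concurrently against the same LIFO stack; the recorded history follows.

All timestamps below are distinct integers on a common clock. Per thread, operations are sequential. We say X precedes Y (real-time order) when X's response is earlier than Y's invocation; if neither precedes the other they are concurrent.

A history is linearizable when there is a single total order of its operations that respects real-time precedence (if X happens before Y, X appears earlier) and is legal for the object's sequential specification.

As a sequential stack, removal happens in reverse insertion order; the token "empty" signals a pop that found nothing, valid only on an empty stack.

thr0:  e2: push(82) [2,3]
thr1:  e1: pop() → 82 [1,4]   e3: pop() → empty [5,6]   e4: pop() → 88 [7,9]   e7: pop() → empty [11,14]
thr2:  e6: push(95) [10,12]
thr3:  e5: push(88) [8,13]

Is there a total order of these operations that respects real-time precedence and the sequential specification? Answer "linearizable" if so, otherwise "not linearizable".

witness order: e2, e1, e3, e5, e4, e7, e6
1. e2 push(82), leaving stack <82>
2. e1 pop() → 82, leaving stack <>
3. e3 pop() → empty, leaving stack <>
4. e5 push(88), leaving stack <88>
5. e4 pop() → 88, leaving stack <>
6. e7 pop() → empty, leaving stack <>
7. e6 push(95), leaving stack <95>

linearizable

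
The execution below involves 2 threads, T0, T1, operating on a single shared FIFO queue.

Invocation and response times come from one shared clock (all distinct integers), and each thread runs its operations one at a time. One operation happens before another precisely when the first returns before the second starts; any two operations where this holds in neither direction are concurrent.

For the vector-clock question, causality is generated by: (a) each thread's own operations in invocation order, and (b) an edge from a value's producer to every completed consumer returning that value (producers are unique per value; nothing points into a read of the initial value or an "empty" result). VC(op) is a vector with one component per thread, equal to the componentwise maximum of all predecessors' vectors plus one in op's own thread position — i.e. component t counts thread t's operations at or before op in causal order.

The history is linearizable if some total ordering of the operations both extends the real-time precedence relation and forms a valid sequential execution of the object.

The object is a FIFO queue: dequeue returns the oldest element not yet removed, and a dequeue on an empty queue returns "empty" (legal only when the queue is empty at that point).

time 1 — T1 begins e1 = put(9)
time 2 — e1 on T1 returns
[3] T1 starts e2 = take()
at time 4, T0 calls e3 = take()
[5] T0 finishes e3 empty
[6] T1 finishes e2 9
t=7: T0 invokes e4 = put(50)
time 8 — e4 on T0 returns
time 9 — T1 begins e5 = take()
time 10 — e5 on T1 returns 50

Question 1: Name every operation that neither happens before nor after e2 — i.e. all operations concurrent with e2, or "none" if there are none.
Answer: e3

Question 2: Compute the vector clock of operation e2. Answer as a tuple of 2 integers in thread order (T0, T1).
Answer: (0, 2)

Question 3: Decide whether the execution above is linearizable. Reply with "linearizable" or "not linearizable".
one valid linearization: e1, e2, e3, e4, e5
after step 1 (e1 put(9)): queue <9>
after step 2 (e2 take() → 9): queue <>
after step 3 (e3 take() → empty): queue <>
after step 4 (e4 put(50)): queue <50>
after step 5 (e5 take() → 50): queue <>

linearizable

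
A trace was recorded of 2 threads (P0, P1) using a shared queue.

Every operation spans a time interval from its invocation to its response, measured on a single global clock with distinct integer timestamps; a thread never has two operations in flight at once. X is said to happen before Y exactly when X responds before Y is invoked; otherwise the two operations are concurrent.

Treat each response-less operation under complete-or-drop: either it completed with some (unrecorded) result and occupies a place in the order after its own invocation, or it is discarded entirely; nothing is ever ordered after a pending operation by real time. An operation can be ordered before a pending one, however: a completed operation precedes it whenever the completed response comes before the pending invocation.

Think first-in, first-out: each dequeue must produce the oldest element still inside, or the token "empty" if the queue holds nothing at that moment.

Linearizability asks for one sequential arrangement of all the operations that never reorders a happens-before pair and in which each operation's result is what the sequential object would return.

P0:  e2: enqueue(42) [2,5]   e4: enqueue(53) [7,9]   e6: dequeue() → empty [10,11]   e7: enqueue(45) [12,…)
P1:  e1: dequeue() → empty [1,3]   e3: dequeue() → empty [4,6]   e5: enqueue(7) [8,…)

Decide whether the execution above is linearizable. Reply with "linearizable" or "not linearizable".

not linearizable

cut after 10 events: linearizable; cut after 11 events (e6 responds, time 11): not linearizable
3 orders of the 5 completed queue ops respect real time; none is legal
including or dropping the 1 pending operation (e5) in any combination fails
e.g. e1, e2, e3, e4, e6 (pending dropped): illegal at step 3, since e3 dequeue() → empty cannot apply there
e.g. e1, e3, e2, e4, e6 (pending dropped): illegal at step 5, since e6 dequeue() → empty cannot apply there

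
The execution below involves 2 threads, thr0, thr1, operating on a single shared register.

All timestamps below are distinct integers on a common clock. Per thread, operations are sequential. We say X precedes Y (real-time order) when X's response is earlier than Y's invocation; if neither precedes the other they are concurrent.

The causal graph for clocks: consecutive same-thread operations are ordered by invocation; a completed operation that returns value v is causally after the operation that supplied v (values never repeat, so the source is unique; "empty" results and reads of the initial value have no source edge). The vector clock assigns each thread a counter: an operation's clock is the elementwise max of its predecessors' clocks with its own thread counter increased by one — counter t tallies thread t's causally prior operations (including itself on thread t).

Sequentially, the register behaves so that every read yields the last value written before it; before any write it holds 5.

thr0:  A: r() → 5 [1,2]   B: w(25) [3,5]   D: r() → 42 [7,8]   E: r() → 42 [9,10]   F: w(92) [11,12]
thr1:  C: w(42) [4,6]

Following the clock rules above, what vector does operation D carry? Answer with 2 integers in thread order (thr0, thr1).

root op C, invoked 4: fresh clock plus thr1's own tick → (0, 1)
root op A, invoked 1: fresh clock plus thr0's own tick → (1, 0)
from VC(A)=(1, 0), B (invoked 3) maxes components and bumps thr0 → (2, 0)
from VC(B)=(2, 0), VC(C)=(0, 1), D (invoked 7) maxes components and bumps thr0 → (3, 1)
from VC(C)=(0, 1), VC(D)=(3, 1), E (invoked 9) maxes components and bumps thr0 → (4, 1)
from VC(E)=(4, 1), F (invoked 11) maxes components and bumps thr0 → (5, 1)
target: VC(D) = (3, 1)

(3, 1)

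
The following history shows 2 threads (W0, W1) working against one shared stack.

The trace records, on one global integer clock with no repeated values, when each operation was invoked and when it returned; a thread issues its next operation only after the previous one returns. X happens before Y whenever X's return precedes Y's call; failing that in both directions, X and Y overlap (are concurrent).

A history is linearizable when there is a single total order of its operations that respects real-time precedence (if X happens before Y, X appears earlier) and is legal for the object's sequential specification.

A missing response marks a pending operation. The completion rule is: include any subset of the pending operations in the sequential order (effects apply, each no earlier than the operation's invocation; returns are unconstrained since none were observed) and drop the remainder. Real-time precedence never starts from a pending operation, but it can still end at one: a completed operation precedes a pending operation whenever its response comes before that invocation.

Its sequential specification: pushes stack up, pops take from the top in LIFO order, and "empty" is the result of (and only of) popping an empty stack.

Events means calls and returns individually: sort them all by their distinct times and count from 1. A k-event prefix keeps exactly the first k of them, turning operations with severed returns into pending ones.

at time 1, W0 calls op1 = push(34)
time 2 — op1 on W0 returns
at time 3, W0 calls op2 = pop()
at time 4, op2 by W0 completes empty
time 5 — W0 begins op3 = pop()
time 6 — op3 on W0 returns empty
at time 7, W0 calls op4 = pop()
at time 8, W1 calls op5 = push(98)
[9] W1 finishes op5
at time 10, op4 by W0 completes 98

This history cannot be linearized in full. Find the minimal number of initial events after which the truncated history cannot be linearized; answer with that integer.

events 1..3 are linearizable; a witness order is op1:
1. op1 push(34), leaving stack <34>
include event 4 — op2 responding at 4 — and every candidate order breaks
one such order, op1, op2, breaks at step 2 where op2 pop() → empty is illegal

4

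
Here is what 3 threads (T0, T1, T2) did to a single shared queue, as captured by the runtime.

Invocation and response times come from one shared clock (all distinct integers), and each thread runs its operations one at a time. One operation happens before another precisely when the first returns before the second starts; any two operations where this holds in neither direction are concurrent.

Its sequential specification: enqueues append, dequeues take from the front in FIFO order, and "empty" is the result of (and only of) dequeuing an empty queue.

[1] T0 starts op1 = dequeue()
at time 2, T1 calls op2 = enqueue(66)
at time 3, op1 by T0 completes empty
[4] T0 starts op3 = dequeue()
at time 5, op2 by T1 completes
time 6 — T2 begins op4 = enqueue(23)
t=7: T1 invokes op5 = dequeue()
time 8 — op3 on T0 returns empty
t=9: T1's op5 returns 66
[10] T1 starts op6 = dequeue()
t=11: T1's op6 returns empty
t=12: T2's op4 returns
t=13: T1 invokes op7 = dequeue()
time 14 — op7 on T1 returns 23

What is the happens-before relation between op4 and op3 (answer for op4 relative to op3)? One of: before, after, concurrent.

op4 spans [6,12], op3 spans [4,8]
the intervals overlap in both directions

concurrent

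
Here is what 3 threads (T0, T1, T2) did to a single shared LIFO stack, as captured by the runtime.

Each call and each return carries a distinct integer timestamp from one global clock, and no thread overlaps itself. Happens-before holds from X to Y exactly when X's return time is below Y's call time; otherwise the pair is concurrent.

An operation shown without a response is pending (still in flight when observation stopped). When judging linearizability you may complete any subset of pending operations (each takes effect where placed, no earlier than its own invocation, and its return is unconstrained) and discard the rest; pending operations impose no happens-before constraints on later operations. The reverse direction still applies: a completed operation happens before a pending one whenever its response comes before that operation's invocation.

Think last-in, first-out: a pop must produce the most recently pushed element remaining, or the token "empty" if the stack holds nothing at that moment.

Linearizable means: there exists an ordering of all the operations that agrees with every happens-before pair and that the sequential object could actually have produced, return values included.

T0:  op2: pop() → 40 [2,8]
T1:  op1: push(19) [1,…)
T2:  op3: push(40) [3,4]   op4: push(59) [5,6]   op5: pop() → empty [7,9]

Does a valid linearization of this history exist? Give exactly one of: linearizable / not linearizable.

not linearizable

prefix check: 1..8 passes, 1..9 fails once op5's time-9 response joins
the 4 completed operations admit 4 real-time orders; each fails the LIFO stack replay
every completion of the 1 pending operation (op1) was checked; none linearizes
e.g. op2, op3, op4, op5 (pending dropped): illegal at step 1, since op2 pop() → 40 cannot apply there
e.g. op3, op2, op4, op5 (pending dropped): illegal at step 4, since op5 pop() → empty cannot apply there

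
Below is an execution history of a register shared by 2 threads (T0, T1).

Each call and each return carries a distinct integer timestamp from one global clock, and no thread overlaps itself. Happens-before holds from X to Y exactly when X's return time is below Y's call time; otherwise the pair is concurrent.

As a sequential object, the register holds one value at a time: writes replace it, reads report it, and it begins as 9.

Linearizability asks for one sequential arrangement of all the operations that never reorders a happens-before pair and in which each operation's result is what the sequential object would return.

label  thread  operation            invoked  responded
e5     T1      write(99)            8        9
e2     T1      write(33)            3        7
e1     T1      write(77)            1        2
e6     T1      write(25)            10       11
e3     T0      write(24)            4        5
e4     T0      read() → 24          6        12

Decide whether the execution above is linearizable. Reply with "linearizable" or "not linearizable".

a witness: e1, e2, e3, e4, e5, e6
1. e1 write(77), leaving value 77
2. e2 write(33), leaving value 33
3. e3 write(24), leaving value 24
4. e4 read() → 24, leaving value 24
5. e5 write(99), leaving value 99
6. e6 write(25), leaving value 25

linearizable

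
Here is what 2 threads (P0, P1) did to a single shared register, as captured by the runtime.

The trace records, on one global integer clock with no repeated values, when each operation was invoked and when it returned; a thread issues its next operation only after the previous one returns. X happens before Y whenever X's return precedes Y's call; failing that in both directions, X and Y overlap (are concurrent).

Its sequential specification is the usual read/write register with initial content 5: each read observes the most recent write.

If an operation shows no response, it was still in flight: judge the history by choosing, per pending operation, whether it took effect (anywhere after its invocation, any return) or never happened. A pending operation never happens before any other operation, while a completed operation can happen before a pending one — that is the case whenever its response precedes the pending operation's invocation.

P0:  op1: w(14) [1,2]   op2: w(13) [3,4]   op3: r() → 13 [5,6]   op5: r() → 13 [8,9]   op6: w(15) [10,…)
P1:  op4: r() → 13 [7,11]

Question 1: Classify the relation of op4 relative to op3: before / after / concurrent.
op4 spans [7,11], op3 spans [5,6]
resp(op3)=6 < inv(op4)=7

after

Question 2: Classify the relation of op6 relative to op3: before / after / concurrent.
op6 spans [10,…), op3 spans [5,6]
resp(op3)=6 < inv(op6)=10

after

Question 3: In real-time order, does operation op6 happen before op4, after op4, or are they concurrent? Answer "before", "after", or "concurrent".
op6 spans [10,…), op4 spans [7,11]
the intervals overlap in both directions

concurrent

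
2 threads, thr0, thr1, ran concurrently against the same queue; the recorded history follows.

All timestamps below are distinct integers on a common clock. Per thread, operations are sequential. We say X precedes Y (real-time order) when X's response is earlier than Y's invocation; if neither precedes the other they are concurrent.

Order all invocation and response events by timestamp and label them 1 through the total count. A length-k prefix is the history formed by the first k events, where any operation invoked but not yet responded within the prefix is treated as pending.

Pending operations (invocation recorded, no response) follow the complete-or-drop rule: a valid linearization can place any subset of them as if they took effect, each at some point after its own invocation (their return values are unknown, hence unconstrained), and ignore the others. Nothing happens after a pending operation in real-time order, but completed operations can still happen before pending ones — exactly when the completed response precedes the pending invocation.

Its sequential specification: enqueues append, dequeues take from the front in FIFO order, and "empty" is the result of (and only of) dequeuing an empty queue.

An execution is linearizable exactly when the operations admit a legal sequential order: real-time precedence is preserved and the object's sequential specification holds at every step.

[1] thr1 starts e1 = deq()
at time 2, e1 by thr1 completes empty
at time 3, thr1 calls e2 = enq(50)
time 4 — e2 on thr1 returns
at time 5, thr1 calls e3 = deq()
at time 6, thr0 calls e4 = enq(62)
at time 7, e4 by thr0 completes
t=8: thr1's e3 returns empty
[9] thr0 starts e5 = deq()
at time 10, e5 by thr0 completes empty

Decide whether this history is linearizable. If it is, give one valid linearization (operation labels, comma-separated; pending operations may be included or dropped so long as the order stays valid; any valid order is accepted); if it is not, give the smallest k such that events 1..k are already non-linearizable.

through event 7 a valid linearization exists; event 8 (e3 responding at time 8) ends that
no legal order exists: 2 real-time-consistent candidates over 4 completed queue operations, all rejected
one such order, e1, e2, e3, e4, breaks at step 3 where e3 deq() → empty is illegal
one such order, e1, e2, e4, e3, breaks at step 4 where e3 deq() → empty is illegal

not linearizable — minimal violating prefix: 8 events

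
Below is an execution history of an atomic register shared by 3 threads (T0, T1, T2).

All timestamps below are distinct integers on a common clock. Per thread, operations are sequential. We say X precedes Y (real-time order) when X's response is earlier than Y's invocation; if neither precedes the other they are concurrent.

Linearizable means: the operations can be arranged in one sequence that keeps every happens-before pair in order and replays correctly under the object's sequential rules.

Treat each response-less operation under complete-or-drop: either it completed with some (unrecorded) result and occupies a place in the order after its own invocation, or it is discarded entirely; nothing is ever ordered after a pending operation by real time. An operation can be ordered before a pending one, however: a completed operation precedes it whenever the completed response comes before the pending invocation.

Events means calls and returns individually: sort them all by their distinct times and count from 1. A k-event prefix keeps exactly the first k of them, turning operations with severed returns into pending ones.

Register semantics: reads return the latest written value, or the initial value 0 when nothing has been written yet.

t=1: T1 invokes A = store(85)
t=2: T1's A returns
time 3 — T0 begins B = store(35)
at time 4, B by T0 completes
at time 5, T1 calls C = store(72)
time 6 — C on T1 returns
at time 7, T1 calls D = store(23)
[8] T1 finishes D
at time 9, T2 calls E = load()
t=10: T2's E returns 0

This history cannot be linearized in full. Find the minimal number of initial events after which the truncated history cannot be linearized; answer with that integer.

events 1..9 are still linearizable — one witness is A, B, C, D:
after step 1 (A store(85)): value 85
after step 2 (B store(35)): value 35
after step 3 (C store(72)): value 72
after step 4 (D store(23)): value 23
with event 10 included (E responding at time 10), all real-time-consistent orders fail
one such order, A, B, C, D, E, breaks at step 5 where E load() → 0 is illegal

10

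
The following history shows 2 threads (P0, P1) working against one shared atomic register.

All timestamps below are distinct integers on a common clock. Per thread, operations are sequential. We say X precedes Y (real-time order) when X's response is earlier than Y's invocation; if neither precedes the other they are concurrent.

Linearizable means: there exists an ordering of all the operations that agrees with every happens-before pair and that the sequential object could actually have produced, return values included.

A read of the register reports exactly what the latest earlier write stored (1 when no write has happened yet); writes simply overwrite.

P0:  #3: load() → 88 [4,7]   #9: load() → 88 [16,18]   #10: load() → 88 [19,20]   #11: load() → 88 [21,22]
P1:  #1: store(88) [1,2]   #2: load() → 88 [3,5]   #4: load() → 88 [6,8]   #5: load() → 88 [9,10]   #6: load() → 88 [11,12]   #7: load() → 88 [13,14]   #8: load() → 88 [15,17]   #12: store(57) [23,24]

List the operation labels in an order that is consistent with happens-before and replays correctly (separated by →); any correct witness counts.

#1 → #2 → #3 → #4 → #5 → #6 → #7 → #8 → #9 → #10 → #11 → #12

step 1: #1 store(88) — value 88
step 2: #2 load() → 88 — value 88
step 3: #3 load() → 88 — value 88
step 4: #4 load() → 88 — value 88
step 5: #5 load() → 88 — value 88
step 6: #6 load() → 88 — value 88
step 7: #7 load() → 88 — value 88
step 8: #8 load() → 88 — value 88
step 9: #9 load() → 88 — value 88
step 10: #10 load() → 88 — value 88
step 11: #11 load() → 88 — value 88
step 12: #12 store(57) — value 57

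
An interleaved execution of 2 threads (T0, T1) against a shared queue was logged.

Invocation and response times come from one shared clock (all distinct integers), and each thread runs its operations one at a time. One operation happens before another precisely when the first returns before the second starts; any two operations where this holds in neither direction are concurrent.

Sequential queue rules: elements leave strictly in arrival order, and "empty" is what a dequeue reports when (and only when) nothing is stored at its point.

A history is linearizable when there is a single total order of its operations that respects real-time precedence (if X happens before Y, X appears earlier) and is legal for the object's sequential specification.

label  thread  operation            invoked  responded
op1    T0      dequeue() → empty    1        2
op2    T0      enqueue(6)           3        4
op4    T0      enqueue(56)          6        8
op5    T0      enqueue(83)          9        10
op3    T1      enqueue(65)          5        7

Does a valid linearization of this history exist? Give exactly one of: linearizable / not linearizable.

witness order: op1, op2, op3, op4, op5
after step 1 (op1 dequeue() → empty): queue <>
after step 2 (op2 enqueue(6)): queue <6>
after step 3 (op3 enqueue(65)): queue <6,65>
after step 4 (op4 enqueue(56)): queue <6,65,56>
after step 5 (op5 enqueue(83)): queue <6,65,56,83>

linearizable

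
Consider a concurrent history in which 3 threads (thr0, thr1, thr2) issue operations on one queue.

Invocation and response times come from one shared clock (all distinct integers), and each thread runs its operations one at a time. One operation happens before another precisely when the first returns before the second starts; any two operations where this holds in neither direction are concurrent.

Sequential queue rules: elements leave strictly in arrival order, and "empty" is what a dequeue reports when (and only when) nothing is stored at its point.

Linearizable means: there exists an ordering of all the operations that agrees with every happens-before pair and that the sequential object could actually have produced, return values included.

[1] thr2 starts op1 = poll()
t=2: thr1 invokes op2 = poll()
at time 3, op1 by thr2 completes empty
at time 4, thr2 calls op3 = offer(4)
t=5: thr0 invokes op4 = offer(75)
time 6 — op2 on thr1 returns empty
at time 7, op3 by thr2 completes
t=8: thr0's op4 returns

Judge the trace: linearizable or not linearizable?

one valid linearization: op1, op2, op3, op4
1. op1 poll() → empty, leaving queue <>
2. op2 poll() → empty, leaving queue <>
3. op3 offer(4), leaving queue <4>
4. op4 offer(75), leaving queue <4,75>

linearizable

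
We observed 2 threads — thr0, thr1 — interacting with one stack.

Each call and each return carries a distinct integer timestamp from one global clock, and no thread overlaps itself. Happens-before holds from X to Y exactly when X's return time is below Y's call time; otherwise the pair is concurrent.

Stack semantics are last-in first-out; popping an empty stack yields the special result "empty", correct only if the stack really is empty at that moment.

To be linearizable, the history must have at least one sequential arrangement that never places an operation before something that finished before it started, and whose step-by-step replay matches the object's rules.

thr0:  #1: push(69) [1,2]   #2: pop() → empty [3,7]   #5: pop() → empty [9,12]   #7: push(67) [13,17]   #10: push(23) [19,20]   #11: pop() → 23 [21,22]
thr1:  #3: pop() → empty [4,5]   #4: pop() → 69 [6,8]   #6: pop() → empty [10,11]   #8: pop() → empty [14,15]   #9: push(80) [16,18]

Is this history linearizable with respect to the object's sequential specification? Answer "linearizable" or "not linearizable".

the violation lands at event 7, #2's response at time 7: events 1..6 linearize, events 1..7 do not
all 2 real-time-respecting orders fail — 3 completed stack operations, no legal replay
completion choices over the 1 pending operation (#4) were checked; none helps
one such order, #1, #2, #3 (pending dropped), breaks at step 2 where #2 pop() → empty is illegal
one such order, #1, #3, #2 (pending dropped), breaks at step 2 where #3 pop() → empty is illegal

not linearizable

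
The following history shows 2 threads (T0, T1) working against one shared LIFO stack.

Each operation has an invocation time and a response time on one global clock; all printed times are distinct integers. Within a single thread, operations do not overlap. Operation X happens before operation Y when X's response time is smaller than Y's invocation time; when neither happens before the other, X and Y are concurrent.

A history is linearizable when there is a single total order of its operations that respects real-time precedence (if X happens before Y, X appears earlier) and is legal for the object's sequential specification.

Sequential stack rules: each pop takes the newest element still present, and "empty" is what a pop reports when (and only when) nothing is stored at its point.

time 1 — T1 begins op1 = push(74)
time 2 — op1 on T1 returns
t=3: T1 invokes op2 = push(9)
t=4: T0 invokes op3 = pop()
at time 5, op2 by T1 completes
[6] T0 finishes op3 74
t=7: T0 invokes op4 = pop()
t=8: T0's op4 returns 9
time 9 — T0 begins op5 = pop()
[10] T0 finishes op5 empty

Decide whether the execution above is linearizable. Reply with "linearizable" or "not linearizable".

linearizable

a witness: op1, op3, op2, op4, op5
step 1: op1 push(74) — stack <74>
step 2: op3 pop() → 74 — stack <>
step 3: op2 push(9) — stack <9>
step 4: op4 pop() → 9 — stack <>
step 5: op5 pop() → empty — stack <>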